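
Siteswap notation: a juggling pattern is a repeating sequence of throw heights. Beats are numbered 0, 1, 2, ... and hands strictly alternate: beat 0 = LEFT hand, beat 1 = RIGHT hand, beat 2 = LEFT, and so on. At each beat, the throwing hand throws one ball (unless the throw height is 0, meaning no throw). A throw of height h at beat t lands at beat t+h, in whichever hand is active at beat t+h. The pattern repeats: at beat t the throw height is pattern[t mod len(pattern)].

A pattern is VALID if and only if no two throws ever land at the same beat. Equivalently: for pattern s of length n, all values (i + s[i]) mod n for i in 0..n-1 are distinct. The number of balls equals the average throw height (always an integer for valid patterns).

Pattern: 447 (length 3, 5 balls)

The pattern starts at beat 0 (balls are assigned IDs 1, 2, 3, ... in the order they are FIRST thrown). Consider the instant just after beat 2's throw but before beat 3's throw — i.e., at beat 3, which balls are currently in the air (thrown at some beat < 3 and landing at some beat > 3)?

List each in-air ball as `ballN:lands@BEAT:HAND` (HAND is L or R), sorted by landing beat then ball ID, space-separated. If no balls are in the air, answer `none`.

Answer: ball1:lands@4:L ball2:lands@5:R ball3:lands@9:R

Derivation:
Beat 0 (L): throw ball1 h=4 -> lands@4:L; in-air after throw: [b1@4:L]
Beat 1 (R): throw ball2 h=4 -> lands@5:R; in-air after throw: [b1@4:L b2@5:R]
Beat 2 (L): throw ball3 h=7 -> lands@9:R; in-air after throw: [b1@4:L b2@5:R b3@9:R]
Beat 3 (R): throw ball4 h=4 -> lands@7:R; in-air after throw: [b1@4:L b2@5:R b4@7:R b3@9:R]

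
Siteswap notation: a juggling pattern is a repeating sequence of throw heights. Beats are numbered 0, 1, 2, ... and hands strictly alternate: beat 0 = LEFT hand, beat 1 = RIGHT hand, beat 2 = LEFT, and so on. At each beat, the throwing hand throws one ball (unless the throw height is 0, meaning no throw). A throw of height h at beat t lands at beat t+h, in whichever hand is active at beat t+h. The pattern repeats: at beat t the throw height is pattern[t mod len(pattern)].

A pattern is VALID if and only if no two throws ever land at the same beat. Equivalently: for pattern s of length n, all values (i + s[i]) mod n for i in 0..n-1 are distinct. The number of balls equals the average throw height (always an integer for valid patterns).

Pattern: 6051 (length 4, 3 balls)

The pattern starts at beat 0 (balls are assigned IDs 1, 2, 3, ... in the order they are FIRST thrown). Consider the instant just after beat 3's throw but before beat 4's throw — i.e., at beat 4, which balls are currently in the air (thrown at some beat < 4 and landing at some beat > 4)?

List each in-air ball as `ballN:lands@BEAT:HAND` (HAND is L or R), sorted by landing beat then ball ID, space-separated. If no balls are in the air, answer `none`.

Answer: ball1:lands@6:L ball2:lands@7:R

Derivation:
Beat 0 (L): throw ball1 h=6 -> lands@6:L; in-air after throw: [b1@6:L]
Beat 2 (L): throw ball2 h=5 -> lands@7:R; in-air after throw: [b1@6:L b2@7:R]
Beat 3 (R): throw ball3 h=1 -> lands@4:L; in-air after throw: [b3@4:L b1@6:L b2@7:R]
Beat 4 (L): throw ball3 h=6 -> lands@10:L; in-air after throw: [b1@6:L b2@7:R b3@10:L]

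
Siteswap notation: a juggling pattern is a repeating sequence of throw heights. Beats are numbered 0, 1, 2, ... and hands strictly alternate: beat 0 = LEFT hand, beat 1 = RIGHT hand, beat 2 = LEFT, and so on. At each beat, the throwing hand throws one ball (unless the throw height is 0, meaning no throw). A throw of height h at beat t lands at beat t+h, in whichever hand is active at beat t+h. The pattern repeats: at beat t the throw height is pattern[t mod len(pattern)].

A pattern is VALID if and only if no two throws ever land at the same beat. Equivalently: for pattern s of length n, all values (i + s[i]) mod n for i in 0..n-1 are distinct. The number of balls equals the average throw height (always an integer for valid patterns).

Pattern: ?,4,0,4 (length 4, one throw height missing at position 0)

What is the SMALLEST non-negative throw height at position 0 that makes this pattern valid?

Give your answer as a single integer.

i=0: s[i]=? (unknown)
i=1: (1 + 4) mod 4 = 1
i=2: (2 + 0) mod 4 = 2
i=3: (3 + 4) mod 4 = 3
Known residues: [1, 2, 3]; need a permutation of 0..3, so missing residue r = 0
Need (0 + s) mod 4 = 0; smallest s = (0 - 0) mod 4 = 0

Answer: 0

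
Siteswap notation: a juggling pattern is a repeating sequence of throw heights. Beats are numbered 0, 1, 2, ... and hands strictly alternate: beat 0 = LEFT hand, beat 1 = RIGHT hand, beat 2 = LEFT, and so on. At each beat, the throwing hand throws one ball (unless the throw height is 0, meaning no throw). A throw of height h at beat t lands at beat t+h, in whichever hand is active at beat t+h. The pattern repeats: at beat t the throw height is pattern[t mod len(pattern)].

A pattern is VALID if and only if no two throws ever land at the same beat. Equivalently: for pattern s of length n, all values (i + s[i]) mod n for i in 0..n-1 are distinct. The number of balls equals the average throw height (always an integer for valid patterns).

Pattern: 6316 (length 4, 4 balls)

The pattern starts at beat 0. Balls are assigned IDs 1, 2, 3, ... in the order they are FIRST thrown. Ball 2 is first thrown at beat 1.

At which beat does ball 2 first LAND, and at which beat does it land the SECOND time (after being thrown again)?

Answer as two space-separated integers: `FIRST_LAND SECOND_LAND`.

Answer: 4 10

Derivation:
Beat 0 (L): throw ball1 h=6 -> lands@6:L; in-air after throw: [b1@6:L]
Beat 1 (R): throw ball2 h=3 -> lands@4:L; in-air after throw: [b2@4:L b1@6:L]
Beat 2 (L): throw ball3 h=1 -> lands@3:R; in-air after throw: [b3@3:R b2@4:L b1@6:L]
Beat 3 (R): throw ball3 h=6 -> lands@9:R; in-air after throw: [b2@4:L b1@6:L b3@9:R]
Beat 4 (L): throw ball2 h=6 -> lands@10:L; in-air after throw: [b1@6:L b3@9:R b2@10:L]
Beat 5 (R): throw ball4 h=3 -> lands@8:L; in-air after throw: [b1@6:L b4@8:L b3@9:R b2@10:L]
Beat 6 (L): throw ball1 h=1 -> lands@7:R; in-air after throw: [b1@7:R b4@8:L b3@9:R b2@10:L]
Beat 7 (R): throw ball1 h=6 -> lands@13:R; in-air after throw: [b4@8:L b3@9:R b2@10:L b1@13:R]
Beat 8 (L): throw ball4 h=6 -> lands@14:L; in-air after throw: [b3@9:R b2@10:L b1@13:R b4@14:L]
Beat 9 (R): throw ball3 h=3 -> lands@12:L; in-air after throw: [b2@10:L b3@12:L b1@13:R b4@14:L]
Beat 10 (L): throw ball2 h=1 -> lands@11:R; in-air after throw: [b2@11:R b3@12:L b1@13:R b4@14:L]
Ball 2: thrown@1 h=3 -> first land @4; rethrown@4 h=6 -> second land @10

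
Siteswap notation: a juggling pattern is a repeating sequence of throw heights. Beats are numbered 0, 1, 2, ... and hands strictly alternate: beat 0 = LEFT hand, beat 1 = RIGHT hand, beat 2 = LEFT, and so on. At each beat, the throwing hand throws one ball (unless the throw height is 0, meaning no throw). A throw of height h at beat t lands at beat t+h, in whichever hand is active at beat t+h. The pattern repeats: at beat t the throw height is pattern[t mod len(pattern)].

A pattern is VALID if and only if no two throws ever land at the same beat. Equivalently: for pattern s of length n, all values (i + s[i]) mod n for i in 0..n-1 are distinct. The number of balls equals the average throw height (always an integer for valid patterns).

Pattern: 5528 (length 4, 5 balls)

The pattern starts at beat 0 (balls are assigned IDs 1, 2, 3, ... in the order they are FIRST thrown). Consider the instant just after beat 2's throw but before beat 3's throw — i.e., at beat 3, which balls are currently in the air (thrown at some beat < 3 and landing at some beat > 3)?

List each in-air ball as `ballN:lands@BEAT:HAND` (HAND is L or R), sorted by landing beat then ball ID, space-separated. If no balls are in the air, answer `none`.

Answer: ball3:lands@4:L ball1:lands@5:R ball2:lands@6:L

Derivation:
Beat 0 (L): throw ball1 h=5 -> lands@5:R; in-air after throw: [b1@5:R]
Beat 1 (R): throw ball2 h=5 -> lands@6:L; in-air after throw: [b1@5:R b2@6:L]
Beat 2 (L): throw ball3 h=2 -> lands@4:L; in-air after throw: [b3@4:L b1@5:R b2@6:L]
Beat 3 (R): throw ball4 h=8 -> lands@11:R; in-air after throw: [b3@4:L b1@5:R b2@6:L b4@11:R]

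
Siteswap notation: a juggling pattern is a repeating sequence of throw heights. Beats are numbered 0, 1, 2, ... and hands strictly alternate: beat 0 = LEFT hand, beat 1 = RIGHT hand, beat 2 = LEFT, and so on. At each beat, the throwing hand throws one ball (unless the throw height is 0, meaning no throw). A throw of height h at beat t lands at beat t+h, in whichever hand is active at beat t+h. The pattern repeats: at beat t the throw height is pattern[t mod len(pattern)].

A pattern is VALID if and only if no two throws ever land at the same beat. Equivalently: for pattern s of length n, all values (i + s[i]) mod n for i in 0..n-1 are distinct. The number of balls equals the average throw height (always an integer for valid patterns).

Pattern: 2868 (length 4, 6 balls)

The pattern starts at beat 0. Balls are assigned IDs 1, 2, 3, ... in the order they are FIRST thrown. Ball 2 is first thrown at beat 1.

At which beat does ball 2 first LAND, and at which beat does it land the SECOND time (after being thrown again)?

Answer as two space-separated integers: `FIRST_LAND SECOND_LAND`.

Beat 0 (L): throw ball1 h=2 -> lands@2:L; in-air after throw: [b1@2:L]
Beat 1 (R): throw ball2 h=8 -> lands@9:R; in-air after throw: [b1@2:L b2@9:R]
Beat 2 (L): throw ball1 h=6 -> lands@8:L; in-air after throw: [b1@8:L b2@9:R]
Beat 3 (R): throw ball3 h=8 -> lands@11:R; in-air after throw: [b1@8:L b2@9:R b3@11:R]
Beat 4 (L): throw ball4 h=2 -> lands@6:L; in-air after throw: [b4@6:L b1@8:L b2@9:R b3@11:R]
Beat 5 (R): throw ball5 h=8 -> lands@13:R; in-air after throw: [b4@6:L b1@8:L b2@9:R b3@11:R b5@13:R]
Beat 6 (L): throw ball4 h=6 -> lands@12:L; in-air after throw: [b1@8:L b2@9:R b3@11:R b4@12:L b5@13:R]
Beat 7 (R): throw ball6 h=8 -> lands@15:R; in-air after throw: [b1@8:L b2@9:R b3@11:R b4@12:L b5@13:R b6@15:R]
Beat 8 (L): throw ball1 h=2 -> lands@10:L; in-air after throw: [b2@9:R b1@10:L b3@11:R b4@12:L b5@13:R b6@15:R]
Beat 9 (R): throw ball2 h=8 -> lands@17:R; in-air after throw: [b1@10:L b3@11:R b4@12:L b5@13:R b6@15:R b2@17:R]
Beat 10 (L): throw ball1 h=6 -> lands@16:L; in-air after throw: [b3@11:R b4@12:L b5@13:R b6@15:R b1@16:L b2@17:R]
Beat 11 (R): throw ball3 h=8 -> lands@19:R; in-air after throw: [b4@12:L b5@13:R b6@15:R b1@16:L b2@17:R b3@19:R]
Ball 2: thrown@1 h=8 -> first land @9; rethrown@9 h=8 -> second land @17

Answer: 9 17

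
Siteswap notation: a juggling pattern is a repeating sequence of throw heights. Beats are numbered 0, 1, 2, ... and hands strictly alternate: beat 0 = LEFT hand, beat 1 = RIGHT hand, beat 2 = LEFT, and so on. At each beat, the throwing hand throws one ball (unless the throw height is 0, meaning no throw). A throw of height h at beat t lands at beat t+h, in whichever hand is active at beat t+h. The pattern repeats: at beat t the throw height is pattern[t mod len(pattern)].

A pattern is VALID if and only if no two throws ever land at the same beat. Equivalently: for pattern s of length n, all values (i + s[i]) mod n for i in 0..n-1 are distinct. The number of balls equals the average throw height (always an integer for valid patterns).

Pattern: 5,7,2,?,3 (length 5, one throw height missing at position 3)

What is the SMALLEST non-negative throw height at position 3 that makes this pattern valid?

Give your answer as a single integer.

Answer: 3

Derivation:
i=0: (0 + 5) mod 5 = 0
i=1: (1 + 7) mod 5 = 3
i=2: (2 + 2) mod 5 = 4
i=3: s[i]=? (unknown)
i=4: (4 + 3) mod 5 = 2
Known residues: [0, 2, 3, 4]; need a permutation of 0..4, so missing residue r = 1
Need (3 + s) mod 5 = 1; smallest s = (1 - 3) mod 5 = 3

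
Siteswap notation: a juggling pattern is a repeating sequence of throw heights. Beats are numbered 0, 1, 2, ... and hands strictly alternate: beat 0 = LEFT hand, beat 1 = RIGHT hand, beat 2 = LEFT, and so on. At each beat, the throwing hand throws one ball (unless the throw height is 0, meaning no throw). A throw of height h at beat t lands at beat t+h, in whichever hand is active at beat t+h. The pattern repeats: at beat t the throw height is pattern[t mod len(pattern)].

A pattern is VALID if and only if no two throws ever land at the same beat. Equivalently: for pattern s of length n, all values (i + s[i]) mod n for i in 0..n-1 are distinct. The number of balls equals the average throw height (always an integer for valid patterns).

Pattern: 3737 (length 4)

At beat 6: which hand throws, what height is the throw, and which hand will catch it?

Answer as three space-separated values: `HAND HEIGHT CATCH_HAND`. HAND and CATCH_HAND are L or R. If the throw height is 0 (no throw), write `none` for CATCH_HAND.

Beat 6: 6 mod 2 = 0, so hand = L
Throw height = pattern[6 mod 4] = pattern[2] = 3
Lands at beat 6+3=9, 9 mod 2 = 1, so catch hand = R

Answer: L 3 R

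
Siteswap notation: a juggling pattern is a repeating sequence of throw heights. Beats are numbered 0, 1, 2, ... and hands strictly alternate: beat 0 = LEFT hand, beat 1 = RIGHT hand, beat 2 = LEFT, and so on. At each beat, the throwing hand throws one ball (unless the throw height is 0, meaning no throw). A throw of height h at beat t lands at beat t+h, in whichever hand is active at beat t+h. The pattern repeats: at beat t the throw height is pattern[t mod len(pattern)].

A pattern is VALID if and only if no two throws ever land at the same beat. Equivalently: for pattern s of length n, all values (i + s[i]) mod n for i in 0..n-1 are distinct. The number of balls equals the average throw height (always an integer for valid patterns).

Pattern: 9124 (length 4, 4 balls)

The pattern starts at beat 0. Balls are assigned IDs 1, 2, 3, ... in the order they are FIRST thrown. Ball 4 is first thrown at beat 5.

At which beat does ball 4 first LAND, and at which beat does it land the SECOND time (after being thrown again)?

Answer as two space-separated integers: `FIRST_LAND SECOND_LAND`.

Beat 0 (L): throw ball1 h=9 -> lands@9:R; in-air after throw: [b1@9:R]
Beat 1 (R): throw ball2 h=1 -> lands@2:L; in-air after throw: [b2@2:L b1@9:R]
Beat 2 (L): throw ball2 h=2 -> lands@4:L; in-air after throw: [b2@4:L b1@9:R]
Beat 3 (R): throw ball3 h=4 -> lands@7:R; in-air after throw: [b2@4:L b3@7:R b1@9:R]
Beat 4 (L): throw ball2 h=9 -> lands@13:R; in-air after throw: [b3@7:R b1@9:R b2@13:R]
Beat 5 (R): throw ball4 h=1 -> lands@6:L; in-air after throw: [b4@6:L b3@7:R b1@9:R b2@13:R]
Beat 6 (L): throw ball4 h=2 -> lands@8:L; in-air after throw: [b3@7:R b4@8:L b1@9:R b2@13:R]
Beat 7 (R): throw ball3 h=4 -> lands@11:R; in-air after throw: [b4@8:L b1@9:R b3@11:R b2@13:R]
Beat 8 (L): throw ball4 h=9 -> lands@17:R; in-air after throw: [b1@9:R b3@11:R b2@13:R b4@17:R]
Ball 4: thrown@5 h=1 -> first land @6; rethrown@6 h=2 -> second land @8

Answer: 6 8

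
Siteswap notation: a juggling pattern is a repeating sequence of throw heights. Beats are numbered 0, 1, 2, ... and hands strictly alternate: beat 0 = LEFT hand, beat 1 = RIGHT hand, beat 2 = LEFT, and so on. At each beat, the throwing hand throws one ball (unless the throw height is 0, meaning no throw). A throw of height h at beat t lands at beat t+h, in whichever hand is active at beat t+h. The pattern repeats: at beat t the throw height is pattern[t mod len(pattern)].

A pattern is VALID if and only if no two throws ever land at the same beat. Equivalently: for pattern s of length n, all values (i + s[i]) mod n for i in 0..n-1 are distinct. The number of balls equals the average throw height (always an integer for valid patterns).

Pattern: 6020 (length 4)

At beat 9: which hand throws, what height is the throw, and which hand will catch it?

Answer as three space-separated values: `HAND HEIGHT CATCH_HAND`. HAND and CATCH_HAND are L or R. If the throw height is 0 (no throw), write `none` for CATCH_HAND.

Beat 9: 9 mod 2 = 1, so hand = R
Throw height = pattern[9 mod 4] = pattern[1] = 0

Answer: R 0 none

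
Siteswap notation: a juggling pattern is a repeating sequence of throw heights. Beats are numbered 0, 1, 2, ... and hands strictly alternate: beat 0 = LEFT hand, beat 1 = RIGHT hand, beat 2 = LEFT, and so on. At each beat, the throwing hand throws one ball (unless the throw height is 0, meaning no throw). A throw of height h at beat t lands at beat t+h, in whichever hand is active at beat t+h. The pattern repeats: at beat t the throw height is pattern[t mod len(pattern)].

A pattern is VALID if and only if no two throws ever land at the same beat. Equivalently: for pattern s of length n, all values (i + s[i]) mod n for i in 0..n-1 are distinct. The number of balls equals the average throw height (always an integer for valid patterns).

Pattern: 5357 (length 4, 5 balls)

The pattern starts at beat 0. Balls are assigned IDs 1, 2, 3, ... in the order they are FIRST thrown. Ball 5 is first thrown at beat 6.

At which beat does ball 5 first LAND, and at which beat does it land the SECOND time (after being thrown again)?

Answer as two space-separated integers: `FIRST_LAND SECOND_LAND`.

Beat 0 (L): throw ball1 h=5 -> lands@5:R; in-air after throw: [b1@5:R]
Beat 1 (R): throw ball2 h=3 -> lands@4:L; in-air after throw: [b2@4:L b1@5:R]
Beat 2 (L): throw ball3 h=5 -> lands@7:R; in-air after throw: [b2@4:L b1@5:R b3@7:R]
Beat 3 (R): throw ball4 h=7 -> lands@10:L; in-air after throw: [b2@4:L b1@5:R b3@7:R b4@10:L]
Beat 4 (L): throw ball2 h=5 -> lands@9:R; in-air after throw: [b1@5:R b3@7:R b2@9:R b4@10:L]
Beat 5 (R): throw ball1 h=3 -> lands@8:L; in-air after throw: [b3@7:R b1@8:L b2@9:R b4@10:L]
Beat 6 (L): throw ball5 h=5 -> lands@11:R; in-air after throw: [b3@7:R b1@8:L b2@9:R b4@10:L b5@11:R]
Beat 7 (R): throw ball3 h=7 -> lands@14:L; in-air after throw: [b1@8:L b2@9:R b4@10:L b5@11:R b3@14:L]
Beat 8 (L): throw ball1 h=5 -> lands@13:R; in-air after throw: [b2@9:R b4@10:L b5@11:R b1@13:R b3@14:L]
Beat 9 (R): throw ball2 h=3 -> lands@12:L; in-air after throw: [b4@10:L b5@11:R b2@12:L b1@13:R b3@14:L]
Beat 10 (L): throw ball4 h=5 -> lands@15:R; in-air after throw: [b5@11:R b2@12:L b1@13:R b3@14:L b4@15:R]
Beat 11 (R): throw ball5 h=7 -> lands@18:L; in-air after throw: [b2@12:L b1@13:R b3@14:L b4@15:R b5@18:L]
Beat 12 (L): throw ball2 h=5 -> lands@17:R; in-air after throw: [b1@13:R b3@14:L b4@15:R b2@17:R b5@18:L]
Beat 13 (R): throw ball1 h=3 -> lands@16:L; in-air after throw: [b3@14:L b4@15:R b1@16:L b2@17:R b5@18:L]
Beat 14 (L): throw ball3 h=5 -> lands@19:R; in-air after throw: [b4@15:R b1@16:L b2@17:R b5@18:L b3@19:R]
Beat 15 (R): throw ball4 h=7 -> lands@22:L; in-air after throw: [b1@16:L b2@17:R b5@18:L b3@19:R b4@22:L]
Beat 16 (L): throw ball1 h=5 -> lands@21:R; in-air after throw: [b2@17:R b5@18:L b3@19:R b1@21:R b4@22:L]
Beat 17 (R): throw ball2 h=3 -> lands@20:L; in-air after throw: [b5@18:L b3@19:R b2@20:L b1@21:R b4@22:L]
Ball 5: thrown@6 h=5 -> first land @11; rethrown@11 h=7 -> second land @18

Answer: 11 18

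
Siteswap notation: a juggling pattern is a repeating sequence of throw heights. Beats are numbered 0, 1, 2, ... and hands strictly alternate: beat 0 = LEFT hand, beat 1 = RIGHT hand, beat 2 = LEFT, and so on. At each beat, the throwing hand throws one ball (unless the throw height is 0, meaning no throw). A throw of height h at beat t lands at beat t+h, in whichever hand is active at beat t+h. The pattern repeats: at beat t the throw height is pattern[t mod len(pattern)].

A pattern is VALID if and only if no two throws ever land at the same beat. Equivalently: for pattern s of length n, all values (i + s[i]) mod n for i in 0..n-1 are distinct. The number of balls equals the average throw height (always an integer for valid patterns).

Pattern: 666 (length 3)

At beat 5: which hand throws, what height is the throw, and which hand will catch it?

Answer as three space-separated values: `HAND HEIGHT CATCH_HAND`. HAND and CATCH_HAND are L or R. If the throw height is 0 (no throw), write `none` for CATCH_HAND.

Beat 5: 5 mod 2 = 1, so hand = R
Throw height = pattern[5 mod 3] = pattern[2] = 6
Lands at beat 5+6=11, 11 mod 2 = 1, so catch hand = R

Answer: R 6 R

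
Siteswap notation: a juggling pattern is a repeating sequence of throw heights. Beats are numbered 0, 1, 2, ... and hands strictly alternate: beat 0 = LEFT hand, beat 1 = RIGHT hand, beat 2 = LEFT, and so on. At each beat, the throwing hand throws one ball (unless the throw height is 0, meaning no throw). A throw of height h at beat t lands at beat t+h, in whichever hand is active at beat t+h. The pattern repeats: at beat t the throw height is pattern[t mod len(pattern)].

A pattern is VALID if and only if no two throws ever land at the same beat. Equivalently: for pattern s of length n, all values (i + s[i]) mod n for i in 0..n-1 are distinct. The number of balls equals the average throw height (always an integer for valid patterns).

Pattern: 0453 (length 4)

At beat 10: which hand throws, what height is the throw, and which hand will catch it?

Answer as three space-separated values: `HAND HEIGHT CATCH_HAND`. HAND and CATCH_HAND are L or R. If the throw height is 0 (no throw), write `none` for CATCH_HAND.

Beat 10: 10 mod 2 = 0, so hand = L
Throw height = pattern[10 mod 4] = pattern[2] = 5
Lands at beat 10+5=15, 15 mod 2 = 1, so catch hand = R

Answer: L 5 R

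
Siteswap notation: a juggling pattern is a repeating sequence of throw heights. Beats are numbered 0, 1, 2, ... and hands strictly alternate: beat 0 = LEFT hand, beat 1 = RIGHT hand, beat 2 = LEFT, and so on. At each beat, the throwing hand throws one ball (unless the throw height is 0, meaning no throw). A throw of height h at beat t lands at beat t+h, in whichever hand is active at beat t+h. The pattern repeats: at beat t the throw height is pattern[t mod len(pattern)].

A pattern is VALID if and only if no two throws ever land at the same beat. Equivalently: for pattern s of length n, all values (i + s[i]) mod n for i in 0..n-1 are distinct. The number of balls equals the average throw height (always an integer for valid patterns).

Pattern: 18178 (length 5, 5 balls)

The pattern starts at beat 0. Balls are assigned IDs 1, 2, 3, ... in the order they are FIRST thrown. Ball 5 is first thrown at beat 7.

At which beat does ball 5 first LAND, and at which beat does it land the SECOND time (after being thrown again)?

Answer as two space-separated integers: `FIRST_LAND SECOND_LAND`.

Beat 0 (L): throw ball1 h=1 -> lands@1:R; in-air after throw: [b1@1:R]
Beat 1 (R): throw ball1 h=8 -> lands@9:R; in-air after throw: [b1@9:R]
Beat 2 (L): throw ball2 h=1 -> lands@3:R; in-air after throw: [b2@3:R b1@9:R]
Beat 3 (R): throw ball2 h=7 -> lands@10:L; in-air after throw: [b1@9:R b2@10:L]
Beat 4 (L): throw ball3 h=8 -> lands@12:L; in-air after throw: [b1@9:R b2@10:L b3@12:L]
Beat 5 (R): throw ball4 h=1 -> lands@6:L; in-air after throw: [b4@6:L b1@9:R b2@10:L b3@12:L]
Beat 6 (L): throw ball4 h=8 -> lands@14:L; in-air after throw: [b1@9:R b2@10:L b3@12:L b4@14:L]
Beat 7 (R): throw ball5 h=1 -> lands@8:L; in-air after throw: [b5@8:L b1@9:R b2@10:L b3@12:L b4@14:L]
Beat 8 (L): throw ball5 h=7 -> lands@15:R; in-air after throw: [b1@9:R b2@10:L b3@12:L b4@14:L b5@15:R]
Beat 9 (R): throw ball1 h=8 -> lands@17:R; in-air after throw: [b2@10:L b3@12:L b4@14:L b5@15:R b1@17:R]
Beat 10 (L): throw ball2 h=1 -> lands@11:R; in-air after throw: [b2@11:R b3@12:L b4@14:L b5@15:R b1@17:R]
Beat 11 (R): throw ball2 h=8 -> lands@19:R; in-air after throw: [b3@12:L b4@14:L b5@15:R b1@17:R b2@19:R]
Beat 12 (L): throw ball3 h=1 -> lands@13:R; in-air after throw: [b3@13:R b4@14:L b5@15:R b1@17:R b2@19:R]
Beat 13 (R): throw ball3 h=7 -> lands@20:L; in-air after throw: [b4@14:L b5@15:R b1@17:R b2@19:R b3@20:L]
Beat 14 (L): throw ball4 h=8 -> lands@22:L; in-air after throw: [b5@15:R b1@17:R b2@19:R b3@20:L b4@22:L]
Beat 15 (R): throw ball5 h=1 -> lands@16:L; in-air after throw: [b5@16:L b1@17:R b2@19:R b3@20:L b4@22:L]
Ball 5: thrown@7 h=1 -> first land @8; rethrown@8 h=7 -> second land @15

Answer: 8 15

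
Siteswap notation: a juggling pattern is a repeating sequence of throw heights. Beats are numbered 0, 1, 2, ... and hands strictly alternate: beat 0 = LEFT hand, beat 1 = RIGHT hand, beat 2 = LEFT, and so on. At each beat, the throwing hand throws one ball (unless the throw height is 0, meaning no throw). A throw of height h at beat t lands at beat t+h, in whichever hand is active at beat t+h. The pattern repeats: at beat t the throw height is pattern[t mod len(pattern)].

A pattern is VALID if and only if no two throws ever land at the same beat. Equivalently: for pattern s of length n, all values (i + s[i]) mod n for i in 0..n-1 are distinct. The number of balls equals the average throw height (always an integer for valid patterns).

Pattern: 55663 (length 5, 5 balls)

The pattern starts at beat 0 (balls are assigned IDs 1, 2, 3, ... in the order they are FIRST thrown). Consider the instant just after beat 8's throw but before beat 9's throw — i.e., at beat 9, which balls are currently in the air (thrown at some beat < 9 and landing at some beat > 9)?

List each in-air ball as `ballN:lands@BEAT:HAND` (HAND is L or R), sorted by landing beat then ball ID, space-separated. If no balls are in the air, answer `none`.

Answer: ball1:lands@10:L ball2:lands@11:R ball5:lands@13:R ball3:lands@14:L

Derivation:
Beat 0 (L): throw ball1 h=5 -> lands@5:R; in-air after throw: [b1@5:R]
Beat 1 (R): throw ball2 h=5 -> lands@6:L; in-air after throw: [b1@5:R b2@6:L]
Beat 2 (L): throw ball3 h=6 -> lands@8:L; in-air after throw: [b1@5:R b2@6:L b3@8:L]
Beat 3 (R): throw ball4 h=6 -> lands@9:R; in-air after throw: [b1@5:R b2@6:L b3@8:L b4@9:R]
Beat 4 (L): throw ball5 h=3 -> lands@7:R; in-air after throw: [b1@5:R b2@6:L b5@7:R b3@8:L b4@9:R]
Beat 5 (R): throw ball1 h=5 -> lands@10:L; in-air after throw: [b2@6:L b5@7:R b3@8:L b4@9:R b1@10:L]
Beat 6 (L): throw ball2 h=5 -> lands@11:R; in-air after throw: [b5@7:R b3@8:L b4@9:R b1@10:L b2@11:R]
Beat 7 (R): throw ball5 h=6 -> lands@13:R; in-air after throw: [b3@8:L b4@9:R b1@10:L b2@11:R b5@13:R]
Beat 8 (L): throw ball3 h=6 -> lands@14:L; in-air after throw: [b4@9:R b1@10:L b2@11:R b5@13:R b3@14:L]
Beat 9 (R): throw ball4 h=3 -> lands@12:L; in-air after throw: [b1@10:L b2@11:R b4@12:L b5@13:R b3@14:L]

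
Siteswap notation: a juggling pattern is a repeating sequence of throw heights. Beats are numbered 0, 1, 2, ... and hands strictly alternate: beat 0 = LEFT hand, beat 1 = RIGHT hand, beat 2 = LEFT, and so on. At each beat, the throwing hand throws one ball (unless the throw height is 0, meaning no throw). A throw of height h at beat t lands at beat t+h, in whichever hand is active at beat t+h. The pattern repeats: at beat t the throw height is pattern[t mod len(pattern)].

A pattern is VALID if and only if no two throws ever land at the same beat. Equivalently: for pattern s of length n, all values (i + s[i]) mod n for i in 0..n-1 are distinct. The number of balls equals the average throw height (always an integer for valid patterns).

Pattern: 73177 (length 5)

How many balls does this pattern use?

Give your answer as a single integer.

Pattern = [7, 3, 1, 7, 7], length n = 5
  position 0: throw height = 7, running sum = 7
  position 1: throw height = 3, running sum = 10
  position 2: throw height = 1, running sum = 11
  position 3: throw height = 7, running sum = 18
  position 4: throw height = 7, running sum = 25
Total sum = 25; balls = sum / n = 25 / 5 = 5

Answer: 5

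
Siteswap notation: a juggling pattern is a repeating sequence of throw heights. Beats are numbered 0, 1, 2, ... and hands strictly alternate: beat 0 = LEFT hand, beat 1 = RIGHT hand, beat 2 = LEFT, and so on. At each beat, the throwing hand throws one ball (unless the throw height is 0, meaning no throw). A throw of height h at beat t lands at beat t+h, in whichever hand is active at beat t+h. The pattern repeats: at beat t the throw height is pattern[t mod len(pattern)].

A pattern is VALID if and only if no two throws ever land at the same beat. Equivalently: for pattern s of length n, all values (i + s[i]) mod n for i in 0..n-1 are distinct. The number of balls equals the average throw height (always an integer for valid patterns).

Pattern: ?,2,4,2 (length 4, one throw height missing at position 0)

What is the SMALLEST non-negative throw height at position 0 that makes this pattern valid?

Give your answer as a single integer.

Answer: 0

Derivation:
i=0: s[i]=? (unknown)
i=1: (1 + 2) mod 4 = 3
i=2: (2 + 4) mod 4 = 2
i=3: (3 + 2) mod 4 = 1
Known residues: [1, 2, 3]; need a permutation of 0..3, so missing residue r = 0
Need (0 + s) mod 4 = 0; smallest s = (0 - 0) mod 4 = 0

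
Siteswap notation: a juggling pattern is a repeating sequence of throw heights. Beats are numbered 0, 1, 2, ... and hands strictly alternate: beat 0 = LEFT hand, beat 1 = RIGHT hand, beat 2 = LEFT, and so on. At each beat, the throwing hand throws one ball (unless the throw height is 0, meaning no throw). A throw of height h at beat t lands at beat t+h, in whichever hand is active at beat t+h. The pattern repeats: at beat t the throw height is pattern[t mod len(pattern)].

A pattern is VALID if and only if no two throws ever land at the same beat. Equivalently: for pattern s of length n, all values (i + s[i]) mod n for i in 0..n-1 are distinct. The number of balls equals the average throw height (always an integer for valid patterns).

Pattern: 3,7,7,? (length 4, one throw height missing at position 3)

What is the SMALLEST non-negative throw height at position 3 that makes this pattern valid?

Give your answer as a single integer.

Answer: 3

Derivation:
i=0: (0 + 3) mod 4 = 3
i=1: (1 + 7) mod 4 = 0
i=2: (2 + 7) mod 4 = 1
i=3: s[i]=? (unknown)
Known residues: [0, 1, 3]; need a permutation of 0..3, so missing residue r = 2
Need (3 + s) mod 4 = 2; smallest s = (2 - 3) mod 4 = 3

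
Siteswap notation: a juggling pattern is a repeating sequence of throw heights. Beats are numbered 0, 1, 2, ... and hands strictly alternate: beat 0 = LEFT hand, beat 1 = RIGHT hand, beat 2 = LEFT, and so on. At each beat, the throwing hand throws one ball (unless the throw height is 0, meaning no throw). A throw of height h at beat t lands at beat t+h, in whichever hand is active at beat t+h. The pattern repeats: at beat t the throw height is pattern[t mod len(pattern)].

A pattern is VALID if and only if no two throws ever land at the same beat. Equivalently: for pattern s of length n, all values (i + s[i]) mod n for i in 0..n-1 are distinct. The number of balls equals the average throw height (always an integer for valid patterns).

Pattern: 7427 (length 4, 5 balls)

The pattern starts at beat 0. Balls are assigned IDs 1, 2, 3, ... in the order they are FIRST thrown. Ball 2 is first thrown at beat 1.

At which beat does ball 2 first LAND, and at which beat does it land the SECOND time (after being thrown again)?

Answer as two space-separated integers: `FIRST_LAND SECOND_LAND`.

Answer: 5 9

Derivation:
Beat 0 (L): throw ball1 h=7 -> lands@7:R; in-air after throw: [b1@7:R]
Beat 1 (R): throw ball2 h=4 -> lands@5:R; in-air after throw: [b2@5:R b1@7:R]
Beat 2 (L): throw ball3 h=2 -> lands@4:L; in-air after throw: [b3@4:L b2@5:R b1@7:R]
Beat 3 (R): throw ball4 h=7 -> lands@10:L; in-air after throw: [b3@4:L b2@5:R b1@7:R b4@10:L]
Beat 4 (L): throw ball3 h=7 -> lands@11:R; in-air after throw: [b2@5:R b1@7:R b4@10:L b3@11:R]
Beat 5 (R): throw ball2 h=4 -> lands@9:R; in-air after throw: [b1@7:R b2@9:R b4@10:L b3@11:R]
Beat 6 (L): throw ball5 h=2 -> lands@8:L; in-air after throw: [b1@7:R b5@8:L b2@9:R b4@10:L b3@11:R]
Beat 7 (R): throw ball1 h=7 -> lands@14:L; in-air after throw: [b5@8:L b2@9:R b4@10:L b3@11:R b1@14:L]
Beat 8 (L): throw ball5 h=7 -> lands@15:R; in-air after throw: [b2@9:R b4@10:L b3@11:R b1@14:L b5@15:R]
Beat 9 (R): throw ball2 h=4 -> lands@13:R; in-air after throw: [b4@10:L b3@11:R b2@13:R b1@14:L b5@15:R]
Ball 2: thrown@1 h=4 -> first land @5; rethrown@5 h=4 -> second land @9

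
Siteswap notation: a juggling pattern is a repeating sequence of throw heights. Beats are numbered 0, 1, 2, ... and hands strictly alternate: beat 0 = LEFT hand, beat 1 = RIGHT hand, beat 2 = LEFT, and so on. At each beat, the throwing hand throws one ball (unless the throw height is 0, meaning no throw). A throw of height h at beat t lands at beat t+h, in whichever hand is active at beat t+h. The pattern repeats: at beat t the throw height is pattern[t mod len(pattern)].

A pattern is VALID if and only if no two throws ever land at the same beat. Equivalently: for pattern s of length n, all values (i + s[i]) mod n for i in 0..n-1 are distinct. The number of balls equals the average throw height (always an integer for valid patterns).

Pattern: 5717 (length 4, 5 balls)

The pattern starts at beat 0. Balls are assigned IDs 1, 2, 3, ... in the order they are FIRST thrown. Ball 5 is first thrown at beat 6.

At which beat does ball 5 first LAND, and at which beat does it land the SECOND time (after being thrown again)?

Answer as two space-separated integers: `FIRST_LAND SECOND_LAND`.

Answer: 7 14

Derivation:
Beat 0 (L): throw ball1 h=5 -> lands@5:R; in-air after throw: [b1@5:R]
Beat 1 (R): throw ball2 h=7 -> lands@8:L; in-air after throw: [b1@5:R b2@8:L]
Beat 2 (L): throw ball3 h=1 -> lands@3:R; in-air after throw: [b3@3:R b1@5:R b2@8:L]
Beat 3 (R): throw ball3 h=7 -> lands@10:L; in-air after throw: [b1@5:R b2@8:L b3@10:L]
Beat 4 (L): throw ball4 h=5 -> lands@9:R; in-air after throw: [b1@5:R b2@8:L b4@9:R b3@10:L]
Beat 5 (R): throw ball1 h=7 -> lands@12:L; in-air after throw: [b2@8:L b4@9:R b3@10:L b1@12:L]
Beat 6 (L): throw ball5 h=1 -> lands@7:R; in-air after throw: [b5@7:R b2@8:L b4@9:R b3@10:L b1@12:L]
Beat 7 (R): throw ball5 h=7 -> lands@14:L; in-air after throw: [b2@8:L b4@9:R b3@10:L b1@12:L b5@14:L]
Beat 8 (L): throw ball2 h=5 -> lands@13:R; in-air after throw: [b4@9:R b3@10:L b1@12:L b2@13:R b5@14:L]
Beat 9 (R): throw ball4 h=7 -> lands@16:L; in-air after throw: [b3@10:L b1@12:L b2@13:R b5@14:L b4@16:L]
Beat 10 (L): throw ball3 h=1 -> lands@11:R; in-air after throw: [b3@11:R b1@12:L b2@13:R b5@14:L b4@16:L]
Beat 11 (R): throw ball3 h=7 -> lands@18:L; in-air after throw: [b1@12:L b2@13:R b5@14:L b4@16:L b3@18:L]
Beat 12 (L): throw ball1 h=5 -> lands@17:R; in-air after throw: [b2@13:R b5@14:L b4@16:L b1@17:R b3@18:L]
Ball 5: thrown@6 h=1 -> first land @7; rethrown@7 h=7 -> second land @14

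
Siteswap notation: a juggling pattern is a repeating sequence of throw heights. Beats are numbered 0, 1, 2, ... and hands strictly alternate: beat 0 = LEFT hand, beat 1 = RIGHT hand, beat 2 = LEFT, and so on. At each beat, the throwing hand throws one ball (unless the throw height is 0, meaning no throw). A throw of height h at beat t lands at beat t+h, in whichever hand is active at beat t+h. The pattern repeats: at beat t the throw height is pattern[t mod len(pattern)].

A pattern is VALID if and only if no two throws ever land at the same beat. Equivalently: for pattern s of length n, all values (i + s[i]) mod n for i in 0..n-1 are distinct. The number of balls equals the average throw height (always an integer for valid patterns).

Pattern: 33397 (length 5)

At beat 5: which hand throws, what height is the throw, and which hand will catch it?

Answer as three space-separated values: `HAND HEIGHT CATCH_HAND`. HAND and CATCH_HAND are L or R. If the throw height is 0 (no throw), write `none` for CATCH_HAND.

Answer: R 3 L

Derivation:
Beat 5: 5 mod 2 = 1, so hand = R
Throw height = pattern[5 mod 5] = pattern[0] = 3
Lands at beat 5+3=8, 8 mod 2 = 0, so catch hand = L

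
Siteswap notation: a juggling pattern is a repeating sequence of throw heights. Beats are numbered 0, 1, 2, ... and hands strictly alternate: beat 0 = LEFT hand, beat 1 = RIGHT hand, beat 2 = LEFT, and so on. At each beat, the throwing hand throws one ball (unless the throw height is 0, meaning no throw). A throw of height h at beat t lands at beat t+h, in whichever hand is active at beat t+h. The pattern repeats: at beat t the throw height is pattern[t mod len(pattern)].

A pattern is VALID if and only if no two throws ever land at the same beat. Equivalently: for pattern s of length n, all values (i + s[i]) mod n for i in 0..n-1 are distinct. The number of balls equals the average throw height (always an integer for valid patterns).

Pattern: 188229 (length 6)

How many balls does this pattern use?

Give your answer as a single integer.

Pattern = [1, 8, 8, 2, 2, 9], length n = 6
  position 0: throw height = 1, running sum = 1
  position 1: throw height = 8, running sum = 9
  position 2: throw height = 8, running sum = 17
  position 3: throw height = 2, running sum = 19
  position 4: throw height = 2, running sum = 21
  position 5: throw height = 9, running sum = 30
Total sum = 30; balls = sum / n = 30 / 6 = 5

Answer: 5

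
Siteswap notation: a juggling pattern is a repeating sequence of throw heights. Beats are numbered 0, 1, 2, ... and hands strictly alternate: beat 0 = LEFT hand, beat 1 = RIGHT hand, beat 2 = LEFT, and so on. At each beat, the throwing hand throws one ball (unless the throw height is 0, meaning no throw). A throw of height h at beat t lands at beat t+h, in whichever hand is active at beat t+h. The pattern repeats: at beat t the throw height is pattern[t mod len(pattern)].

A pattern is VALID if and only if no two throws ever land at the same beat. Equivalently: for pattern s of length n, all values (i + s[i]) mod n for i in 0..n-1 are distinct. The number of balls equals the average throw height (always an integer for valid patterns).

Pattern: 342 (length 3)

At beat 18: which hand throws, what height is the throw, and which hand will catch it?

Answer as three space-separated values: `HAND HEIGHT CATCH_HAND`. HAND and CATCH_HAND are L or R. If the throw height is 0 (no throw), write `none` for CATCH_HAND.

Answer: L 3 R

Derivation:
Beat 18: 18 mod 2 = 0, so hand = L
Throw height = pattern[18 mod 3] = pattern[0] = 3
Lands at beat 18+3=21, 21 mod 2 = 1, so catch hand = R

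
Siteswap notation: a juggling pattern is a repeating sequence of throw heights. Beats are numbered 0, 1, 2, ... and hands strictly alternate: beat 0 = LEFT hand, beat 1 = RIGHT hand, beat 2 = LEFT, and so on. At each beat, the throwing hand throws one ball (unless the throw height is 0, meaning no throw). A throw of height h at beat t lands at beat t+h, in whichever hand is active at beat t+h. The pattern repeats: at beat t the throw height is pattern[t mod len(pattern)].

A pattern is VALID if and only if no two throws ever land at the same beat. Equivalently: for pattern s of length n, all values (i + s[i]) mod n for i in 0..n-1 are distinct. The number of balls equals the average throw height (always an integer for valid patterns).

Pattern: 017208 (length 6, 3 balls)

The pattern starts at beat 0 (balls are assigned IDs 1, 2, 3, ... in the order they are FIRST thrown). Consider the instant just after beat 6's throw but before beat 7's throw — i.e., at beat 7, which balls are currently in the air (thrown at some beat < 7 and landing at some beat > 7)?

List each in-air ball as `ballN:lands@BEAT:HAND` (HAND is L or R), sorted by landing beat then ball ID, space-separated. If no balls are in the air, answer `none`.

Answer: ball1:lands@9:R ball2:lands@13:R

Derivation:
Beat 1 (R): throw ball1 h=1 -> lands@2:L; in-air after throw: [b1@2:L]
Beat 2 (L): throw ball1 h=7 -> lands@9:R; in-air after throw: [b1@9:R]
Beat 3 (R): throw ball2 h=2 -> lands@5:R; in-air after throw: [b2@5:R b1@9:R]
Beat 5 (R): throw ball2 h=8 -> lands@13:R; in-air after throw: [b1@9:R b2@13:R]
Beat 7 (R): throw ball3 h=1 -> lands@8:L; in-air after throw: [b3@8:L b1@9:R b2@13:R]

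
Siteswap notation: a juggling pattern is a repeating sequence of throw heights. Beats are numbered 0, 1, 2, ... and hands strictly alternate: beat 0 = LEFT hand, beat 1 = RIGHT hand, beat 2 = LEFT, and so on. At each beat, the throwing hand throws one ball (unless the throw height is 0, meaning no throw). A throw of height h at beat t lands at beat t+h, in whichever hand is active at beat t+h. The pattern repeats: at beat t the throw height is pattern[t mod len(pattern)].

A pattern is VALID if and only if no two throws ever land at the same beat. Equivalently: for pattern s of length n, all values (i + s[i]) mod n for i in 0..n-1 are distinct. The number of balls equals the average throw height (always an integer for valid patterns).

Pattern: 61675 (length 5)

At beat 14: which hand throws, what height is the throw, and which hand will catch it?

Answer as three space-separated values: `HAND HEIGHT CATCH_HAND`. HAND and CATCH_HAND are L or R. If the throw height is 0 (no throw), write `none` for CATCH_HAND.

Answer: L 5 R

Derivation:
Beat 14: 14 mod 2 = 0, so hand = L
Throw height = pattern[14 mod 5] = pattern[4] = 5
Lands at beat 14+5=19, 19 mod 2 = 1, so catch hand = R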